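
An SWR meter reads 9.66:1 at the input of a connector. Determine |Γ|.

|Γ| ≈ 0.812

|Γ| = (S − 1)/(S + 1) = (9.66 − 1)/(9.66 + 1) = 8.66/10.7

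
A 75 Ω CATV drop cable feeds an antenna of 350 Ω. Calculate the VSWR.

VSWR ≈ 4.67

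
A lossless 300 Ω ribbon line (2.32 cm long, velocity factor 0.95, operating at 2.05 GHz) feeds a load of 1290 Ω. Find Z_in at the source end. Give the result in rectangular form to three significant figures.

Z_in ≈ 91.2 − j160 Ω

λ = v/f = 0.95·c / 2.05 GHz = 0.139 m
βl = 2π·l/λ = 2π × 0.167 = 60.1°
tan(βl) = tan(60.1°) = 1.74
Z_in = Z_0·(Z_L + jZ_0·tanβl)/(Z_0 + jZ_L·tanβl)
     = 300·(1290 + j521)/(300 + j2240)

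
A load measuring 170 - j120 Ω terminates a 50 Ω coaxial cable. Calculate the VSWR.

VSWR ≈ 5.2

Γ = (Z_L − Z_0)/(Z_L + Z_0) = (120 − j120)/(220 − j120)
|Γ| = 170/251 = 0.677
VSWR = (1 + |Γ|)/(1 − |Γ|) = 1.68/0.323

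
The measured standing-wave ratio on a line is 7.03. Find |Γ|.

|Γ| = (S − 1)/(S + 1) = (7.03 − 1)/(7.03 + 1) = 6.03/8.03

|Γ| ≈ 0.751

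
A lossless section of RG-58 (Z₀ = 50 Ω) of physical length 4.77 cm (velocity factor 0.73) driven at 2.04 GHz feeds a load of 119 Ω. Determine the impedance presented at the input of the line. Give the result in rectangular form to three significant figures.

λ = v/f = 0.73·c / 2.04 GHz = 0.107 m
βl = 2π·l/λ = 2π × 0.444 = 160°
tan(βl) = tan(160°) = -0.365
Z_in = Z_0·(Z_L + jZ_0·tanβl)/(Z_0 + jZ_L·tanβl)
     = 50·(119 − j18.2)/(50 − j43.4)

Z_in ≈ 76.9 + j48.5 Ω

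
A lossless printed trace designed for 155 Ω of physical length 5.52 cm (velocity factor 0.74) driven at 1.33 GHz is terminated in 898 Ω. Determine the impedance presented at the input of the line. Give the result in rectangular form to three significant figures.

λ = v/f = 0.74·c / 1.33 GHz = 0.167 m
βl = 2π·l/λ = 2π × 0.331 = 119°
tan(βl) = tan(119°) = -1.8
Z_in = Z_0·(Z_L + jZ_0·tanβl)/(Z_0 + jZ_L·tanβl)
     = 155·(898 − j279)/(155 − j1620)

Z_in ≈ 34.7 + j82.8 Ω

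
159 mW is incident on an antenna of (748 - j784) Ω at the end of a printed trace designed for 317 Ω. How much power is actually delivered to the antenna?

|Γ| = |(431 − j784)/(1065 − j784)| = 0.677
|Γ|² = 0.458
P_refl = |Γ|²·P_inc = 72.8 mW, P_del = (1 − |Γ|²)·P_inc = 86.2 mW

P_delivered ≈ 86.2 mW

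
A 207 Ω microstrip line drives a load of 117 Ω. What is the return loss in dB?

Γ = (117 − 207)/(117 + 207) = -0.278
RL = −20·log₁₀|Γ| = −20·log₁₀(0.278)

RL ≈ 11.1 dB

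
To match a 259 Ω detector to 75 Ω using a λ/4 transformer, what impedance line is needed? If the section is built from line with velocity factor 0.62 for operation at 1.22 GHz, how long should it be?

Z_qwt = √(Z_0·R_L) = √(75 × 259) = √19420
λ = 0.62·c/f = 0.152 m, so l = λ/4 = 0.0381 m

Z_qwt ≈ 139 Ω; length ≈ 3.81 cm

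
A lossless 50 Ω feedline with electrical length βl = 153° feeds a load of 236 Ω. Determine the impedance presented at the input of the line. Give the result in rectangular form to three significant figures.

tan(βl) = tan(153°) = -0.51
Z_in = Z_0·(Z_L + jZ_0·tanβl)/(Z_0 + jZ_L·tanβl)
     = 50·(236 − j25.5)/(50 − j120)

Z_in ≈ 43.8 + j79.9 Ω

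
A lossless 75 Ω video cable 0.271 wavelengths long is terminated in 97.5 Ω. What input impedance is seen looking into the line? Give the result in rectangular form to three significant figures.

Z_in ≈ 58.1 + j4.02 Ω

βl = 2π × 0.271 = 97.6°
tan(βl) = tan(97.6°) = -7.53
Z_in = Z_0·(Z_L + jZ_0·tanβl)/(Z_0 + jZ_L·tanβl)
     = 75·(97.5 − j565)/(75 − j735)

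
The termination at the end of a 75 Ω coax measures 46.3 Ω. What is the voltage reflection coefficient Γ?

Γ = (Z_L − Z_0)/(Z_L + Z_0) = (46.3 − 75)/(46.3 + 75) = -28.7/121.3

Γ = -0.237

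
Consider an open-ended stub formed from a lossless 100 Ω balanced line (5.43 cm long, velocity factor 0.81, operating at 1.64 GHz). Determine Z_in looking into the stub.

Z_in ≈ +j89.8 Ω

λ = v/f = 0.81·c / 1.64 GHz = 0.148 m
βl = 2π·l/λ = 2π × 0.366 = 132°
tan(βl) = -1.11
For an open-ended stub, Z_in = −jZ_0·cot(βl) = −jZ_0/tan(βl)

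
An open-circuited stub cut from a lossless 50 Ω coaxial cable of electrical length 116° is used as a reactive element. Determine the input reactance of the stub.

X_in ≈ 24.4 Ω (inductive)

tan(βl) = -2.05
For an open-circuited stub, Z_in = −jZ_0·cot(βl) = −jZ_0/tan(βl)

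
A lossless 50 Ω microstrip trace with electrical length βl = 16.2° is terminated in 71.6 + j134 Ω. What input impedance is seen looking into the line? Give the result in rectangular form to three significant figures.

Z_in ≈ 350 + j13.9 Ω

tan(βl) = tan(16.2°) = 0.291
Z_in = Z_0·(Z_L + jZ_0·tanβl)/(Z_0 + jZ_L·tanβl)
     = 50·(71.6 + j149)/(11.1 + j20.8)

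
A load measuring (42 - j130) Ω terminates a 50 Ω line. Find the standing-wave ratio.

VSWR ≈ 9.98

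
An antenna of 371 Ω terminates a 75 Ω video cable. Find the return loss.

RL ≈ 3.56 dB

Γ = (371 − 75)/(371 + 75) = 0.664
RL = −20·log₁₀|Γ| = −20·log₁₀(0.664)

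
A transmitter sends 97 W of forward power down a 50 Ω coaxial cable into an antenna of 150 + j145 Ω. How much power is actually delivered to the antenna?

|Γ| = |(100 + j145)/(200 + j145)| = 0.713
|Γ|² = 0.508
P_refl = |Γ|²·P_inc = 49.3 W, P_del = (1 − |Γ|²)·P_inc = 47.7 W

P_delivered ≈ 47.7 W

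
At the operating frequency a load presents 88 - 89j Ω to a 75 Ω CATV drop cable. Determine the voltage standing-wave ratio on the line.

VSWR ≈ 2.88

Γ = (Z_L − Z_0)/(Z_L + Z_0) = (13 − j89)/(163 − j89)
|Γ| = 89.9/186 = 0.484
VSWR = (1 + |Γ|)/(1 − |Γ|) = 1.48/0.516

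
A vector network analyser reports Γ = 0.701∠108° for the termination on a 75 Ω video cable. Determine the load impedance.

Z_L ≈ 19.8 + j52 Ω

Z_L = Z_0·(1 + Γ)/(1 − Γ) = 75·(0.783 + j0.667)/(1.22 − j0.667)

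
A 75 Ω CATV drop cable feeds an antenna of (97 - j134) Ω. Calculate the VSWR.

VSWR ≈ 4.3

Γ = (Z_L − Z_0)/(Z_L + Z_0) = (22 − j134)/(172 − j134)
|Γ| = 136/218 = 0.623
VSWR = (1 + |Γ|)/(1 − |Γ|) = 1.62/0.377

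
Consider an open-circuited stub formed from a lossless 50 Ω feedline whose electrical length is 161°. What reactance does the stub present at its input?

tan(βl) = -0.344
For an open-circuited stub, Z_in = −jZ_0·cot(βl) = −jZ_0/tan(βl)

X_in ≈ 145 Ω (inductive)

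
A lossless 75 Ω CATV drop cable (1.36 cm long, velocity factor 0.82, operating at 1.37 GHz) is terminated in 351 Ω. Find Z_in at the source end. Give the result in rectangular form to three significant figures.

λ = v/f = 0.82·c / 1.37 GHz = 0.18 m
βl = 2π·l/λ = 2π × 0.0757 = 27.3°
tan(βl) = tan(27.3°) = 0.515
Z_in = Z_0·(Z_L + jZ_0·tanβl)/(Z_0 + jZ_L·tanβl)
     = 75·(351 + j38.7)/(75 + j181)

Z_in ≈ 65.2 − j119 Ω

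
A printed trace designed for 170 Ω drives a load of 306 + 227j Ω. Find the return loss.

Γ = (136 + j227)/(476 + j227), |Γ| = 0.502
RL = −20·log₁₀|Γ| = −20·log₁₀(0.502)

RL ≈ 5.99 dB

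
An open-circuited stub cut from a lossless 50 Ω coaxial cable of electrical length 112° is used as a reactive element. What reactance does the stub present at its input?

tan(βl) = -2.48
For an open-circuited stub, Z_in = −jZ_0·cot(βl) = −jZ_0/tan(βl)

X_in ≈ 20.2 Ω (inductive)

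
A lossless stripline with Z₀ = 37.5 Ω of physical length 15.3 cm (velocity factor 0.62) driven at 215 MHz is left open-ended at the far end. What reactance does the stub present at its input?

λ = v/f = 0.62·c / 215 MHz = 0.865 m
βl = 2π·l/λ = 2π × 0.177 = 63.7°
tan(βl) = 2.02
For an open-ended stub, Z_in = −jZ_0·cot(βl) = −jZ_0/tan(βl)

X_in ≈ -18.6 Ω (capacitive)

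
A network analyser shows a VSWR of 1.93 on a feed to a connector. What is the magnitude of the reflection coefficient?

|Γ| ≈ 0.317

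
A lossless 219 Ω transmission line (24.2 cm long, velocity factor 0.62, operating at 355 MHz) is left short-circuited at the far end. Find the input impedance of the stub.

Z_in ≈ −j53.5 Ω

λ = v/f = 0.62·c / 355 MHz = 0.524 m
βl = 2π·l/λ = 2π × 0.462 = 166°
tan(βl) = -0.244
For a short-circuited stub, Z_in = jZ_0·tan(βl)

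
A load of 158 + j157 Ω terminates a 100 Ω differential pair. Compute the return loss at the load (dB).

RL ≈ 5.13 dB

Γ = (58 + j157)/(258 + j157), |Γ| = 0.554
RL = −20·log₁₀|Γ| = −20·log₁₀(0.554)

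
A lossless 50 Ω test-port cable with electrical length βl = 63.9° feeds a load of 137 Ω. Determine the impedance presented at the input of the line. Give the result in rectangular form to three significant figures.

tan(βl) = tan(63.9°) = 2.04
Z_in = Z_0·(Z_L + jZ_0·tanβl)/(Z_0 + jZ_L·tanβl)
     = 50·(137 + j102)/(50 + j280)

Z_in ≈ 21.9 − j20.6 Ω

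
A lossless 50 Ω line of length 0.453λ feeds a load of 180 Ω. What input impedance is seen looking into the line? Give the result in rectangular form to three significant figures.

Z_in ≈ 89.4 + j82.7 Ω

βl = 2π × 0.453 = 163°
tan(βl) = tan(163°) = -0.304
Z_in = Z_0·(Z_L + jZ_0·tanβl)/(Z_0 + jZ_L·tanβl)
     = 50·(180 − j15.2)/(50 − j54.8)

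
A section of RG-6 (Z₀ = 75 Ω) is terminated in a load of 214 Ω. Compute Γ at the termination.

Γ = (Z_L − Z_0)/(Z_L + Z_0) = (214 − 75)/(214 + 75) = 139/289

Γ = 0.481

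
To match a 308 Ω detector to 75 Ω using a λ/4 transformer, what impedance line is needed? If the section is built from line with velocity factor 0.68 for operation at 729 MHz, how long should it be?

Z_qwt ≈ 152 Ω; length ≈ 7 cm

Z_qwt = √(Z_0·R_L) = √(75 × 308) = √23100
λ = 0.68·c/f = 0.28 m, so l = λ/4 = 0.07 m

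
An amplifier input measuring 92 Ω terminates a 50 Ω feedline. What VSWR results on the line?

Γ = (92 − 50)/(92 + 50) = 0.296
VSWR = (1 + 0.296)/(1 − 0.296)

VSWR ≈ 1.84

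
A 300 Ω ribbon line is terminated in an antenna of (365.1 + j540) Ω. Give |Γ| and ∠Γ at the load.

Γ ≈ 0.635 ∠ 44.1°

Γ = (Z_L − Z_0)/(Z_L + Z_0) = (65.1 + j540)/(665.1 + j540)
|Γ| = 544/857 = 0.635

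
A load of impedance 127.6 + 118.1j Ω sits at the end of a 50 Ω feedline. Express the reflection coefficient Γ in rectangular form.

Γ = (Z_L − Z_0)/(Z_L + Z_0) = (77.6 + j118.1)/(177.6 + j118.1)

Γ ≈ 0.61 + j0.26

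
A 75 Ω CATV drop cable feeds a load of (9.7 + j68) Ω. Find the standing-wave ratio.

VSWR ≈ 14.1

Γ = (Z_L − Z_0)/(Z_L + Z_0) = (-65.3 + j68)/(84.7 + j68)
|Γ| = 94.3/109 = 0.868
VSWR = (1 + |Γ|)/(1 − |Γ|) = 1.87/0.132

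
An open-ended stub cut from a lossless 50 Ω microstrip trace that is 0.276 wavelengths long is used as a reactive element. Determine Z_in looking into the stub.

Z_in ≈ +j8.24 Ω

βl = 2π × 0.276 = 99.4°
tan(βl) = -6.07
For an open-ended stub, Z_in = −jZ_0·cot(βl) = −jZ_0/tan(βl)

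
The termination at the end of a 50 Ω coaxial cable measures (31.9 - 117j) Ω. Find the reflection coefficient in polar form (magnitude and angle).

Γ = (Z_L − Z_0)/(Z_L + Z_0) = (-18.1 − j117)/(81.9 − j117)
|Γ| = 118/143 = 0.829

Γ ≈ 0.829 ∠ -43.8°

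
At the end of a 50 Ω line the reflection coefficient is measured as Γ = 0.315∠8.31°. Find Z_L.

Z_L = Z_0·(1 + Γ)/(1 − Γ) = 50·(1.31 + j0.0455)/(0.688 − j0.0455)

Z_L ≈ 94.7 + j9.57 Ω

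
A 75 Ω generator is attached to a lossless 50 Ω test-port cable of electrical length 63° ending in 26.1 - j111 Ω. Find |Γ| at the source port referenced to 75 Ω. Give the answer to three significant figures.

|Γ| ≈ 0.893

tan(βl) = 1.96
Z_in = Z_0·(Z_L + jZ_0·tanβl)/(Z_0 + jZ_L·tanβl) = 4.26 − j3.22 Ω
Γ_s = (Z_in − Z_s)/(Z_in + Z_s) = (-70.7 − j3.22)/(79.3 − j3.22), |Γ_s| = 0.893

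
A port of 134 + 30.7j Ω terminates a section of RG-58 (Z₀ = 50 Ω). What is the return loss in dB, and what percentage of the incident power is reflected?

RL ≈ 6.39 dB; 23% of incident power reflected

Γ = (84 + j30.7)/(184 + j30.7), |Γ| = 0.479
RL = −20·log₁₀(0.479) = 6.39 dB
P_refl/P_inc = |Γ|² = 0.23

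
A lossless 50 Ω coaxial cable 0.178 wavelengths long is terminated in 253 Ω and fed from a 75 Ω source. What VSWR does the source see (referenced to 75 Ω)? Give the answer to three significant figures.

βl = 2π × 0.178 = 64.1°
tan(βl) = 2.06
Z_in = Z_0·(Z_L + jZ_0·tanβl)/(Z_0 + jZ_L·tanβl) = 12.1 − j23.1 Ω
Γ_s = (Z_in − Z_s)/(Z_in + Z_s) = (-62.9 − j23.1)/(87.1 − j23.1), |Γ_s| = 0.744
VSWR = (1 + |Γ_s|)/(1 − |Γ_s|)

VSWR ≈ 6.8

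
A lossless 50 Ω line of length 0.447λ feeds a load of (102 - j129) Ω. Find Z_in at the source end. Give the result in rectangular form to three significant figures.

βl = 2π × 0.447 = 161°
tan(βl) = tan(161°) = -0.346
Z_in = Z_0·(Z_L + jZ_0·tanβl)/(Z_0 + jZ_L·tanβl)
     = 50·(102 − j146)/(5.38 − j35.3)

Z_in ≈ 224 + j110 Ω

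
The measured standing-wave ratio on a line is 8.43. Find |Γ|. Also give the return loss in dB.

|Γ| = (S − 1)/(S + 1) = (8.43 − 1)/(8.43 + 1) = 7.43/9.43
RL = −20·log₁₀|Γ| = −20·log₁₀(0.788)

|Γ| ≈ 0.788; return loss ≈ 2.07 dB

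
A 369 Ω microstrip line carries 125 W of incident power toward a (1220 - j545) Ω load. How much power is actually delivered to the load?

P_delivered ≈ 79.8 W

|Γ| = |(851 − j545)/(1589 − j545)| = 0.602
|Γ|² = 0.362
P_refl = |Γ|²·P_inc = 45.2 W, P_del = (1 − |Γ|²)·P_inc = 79.8 W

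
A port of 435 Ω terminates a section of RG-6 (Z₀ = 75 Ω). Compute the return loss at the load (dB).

Γ = (435 − 75)/(435 + 75) = 0.706
RL = −20·log₁₀|Γ| = −20·log₁₀(0.706)

RL ≈ 3.03 dB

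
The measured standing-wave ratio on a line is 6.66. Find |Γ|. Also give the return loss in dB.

|Γ| = (S − 1)/(S + 1) = (6.66 − 1)/(6.66 + 1) = 5.66/7.66
RL = −20·log₁₀|Γ| = −20·log₁₀(0.739)

|Γ| ≈ 0.739; return loss ≈ 2.63 dB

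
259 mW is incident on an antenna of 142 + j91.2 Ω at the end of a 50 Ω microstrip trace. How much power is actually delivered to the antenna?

P_delivered ≈ 163 mW

|Γ| = |(92 + j91.2)/(192 + j91.2)| = 0.609
|Γ|² = 0.371
P_refl = |Γ|²·P_inc = 96.2 mW, P_del = (1 − |Γ|²)·P_inc = 163 mW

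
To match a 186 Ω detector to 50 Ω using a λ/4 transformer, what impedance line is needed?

Z_qwt ≈ 96.4 Ω

Z_qwt = √(Z_0·R_L) = √(50 × 186) = √9300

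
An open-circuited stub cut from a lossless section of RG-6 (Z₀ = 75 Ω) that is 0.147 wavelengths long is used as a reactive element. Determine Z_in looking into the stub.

βl = 2π × 0.147 = 52.9°
tan(βl) = 1.32
For an open-circuited stub, Z_in = −jZ_0·cot(βl) = −jZ_0/tan(βl)

Z_in ≈ −j56.7 Ω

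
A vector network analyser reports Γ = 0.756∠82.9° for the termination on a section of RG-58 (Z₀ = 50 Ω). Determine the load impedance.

Z_L = Z_0·(1 + Γ)/(1 − Γ) = 50·(1.09 + j0.75)/(0.907 − j0.75)

Z_L ≈ 15.5 + j54.2 Ω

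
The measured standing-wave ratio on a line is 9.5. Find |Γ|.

|Γ| = (S − 1)/(S + 1) = (9.5 − 1)/(9.5 + 1) = 8.5/10.5

|Γ| ≈ 0.81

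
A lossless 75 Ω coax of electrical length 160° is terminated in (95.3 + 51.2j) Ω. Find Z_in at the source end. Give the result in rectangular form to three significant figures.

tan(βl) = tan(160°) = -0.364
Z_in = Z_0·(Z_L + jZ_0·tanβl)/(Z_0 + jZ_L·tanβl)
     = 75·(95.3 + j23.9)/(93.6 − j34.7)

Z_in ≈ 60.9 + j41.7 Ω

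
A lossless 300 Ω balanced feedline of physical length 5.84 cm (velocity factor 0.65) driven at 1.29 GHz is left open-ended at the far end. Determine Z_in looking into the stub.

Z_in ≈ +j346 Ω

λ = v/f = 0.65·c / 1.29 GHz = 0.151 m
βl = 2π·l/λ = 2π × 0.386 = 139°
tan(βl) = -0.867
For an open-ended stub, Z_in = −jZ_0·cot(βl) = −jZ_0/tan(βl)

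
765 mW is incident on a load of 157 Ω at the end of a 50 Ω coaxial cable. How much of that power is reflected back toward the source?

P_reflected ≈ 204 mW

Γ = (157 − 50)/(157 + 50) = 0.517
|Γ|² = 0.267
P_refl = |Γ|²·P_inc = 204 mW, P_del = (1 − |Γ|²)·P_inc = 561 mW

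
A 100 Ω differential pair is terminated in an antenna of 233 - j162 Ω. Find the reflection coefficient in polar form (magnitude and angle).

Γ = (Z_L − Z_0)/(Z_L + Z_0) = (133 − j162)/(333 − j162)
|Γ| = 210/370 = 0.566

Γ ≈ 0.566 ∠ -24.7°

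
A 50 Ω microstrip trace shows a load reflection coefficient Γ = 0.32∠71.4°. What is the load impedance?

Z_L = Z_0·(1 + Γ)/(1 − Γ) = 50·(1.1 + j0.303)/(0.898 − j0.303)

Z_L ≈ 50 + j33.8 Ω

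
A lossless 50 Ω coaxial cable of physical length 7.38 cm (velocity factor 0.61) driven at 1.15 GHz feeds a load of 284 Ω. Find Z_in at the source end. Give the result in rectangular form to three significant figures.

λ = v/f = 0.61·c / 1.15 GHz = 0.159 m
βl = 2π·l/λ = 2π × 0.464 = 167°
tan(βl) = tan(167°) = -0.232
Z_in = Z_0·(Z_L + jZ_0·tanβl)/(Z_0 + jZ_L·tanβl)
     = 50·(284 − j11.6)/(50 − j65.8)

Z_in ≈ 110 + j133 Ω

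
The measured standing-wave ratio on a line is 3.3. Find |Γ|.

|Γ| = (S − 1)/(S + 1) = (3.3 − 1)/(3.3 + 1) = 2.3/4.3

|Γ| ≈ 0.535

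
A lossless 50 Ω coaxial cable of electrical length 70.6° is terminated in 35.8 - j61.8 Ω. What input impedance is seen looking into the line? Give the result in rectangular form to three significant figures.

tan(βl) = tan(70.6°) = 2.84
Z_in = Z_0·(Z_L + jZ_0·tanβl)/(Z_0 + jZ_L·tanβl)
     = 50·(35.8 + j80.2)/(225 + j102)

Z_in ≈ 13.3 + j11.8 Ω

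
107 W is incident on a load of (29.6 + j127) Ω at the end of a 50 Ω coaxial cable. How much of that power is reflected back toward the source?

|Γ| = |(-20.4 + j127)/(79.6 + j127)| = 0.858
|Γ|² = 0.736
P_refl = |Γ|²·P_inc = 78.8 W, P_del = (1 − |Γ|²)·P_inc = 28.2 W

P_reflected ≈ 78.8 W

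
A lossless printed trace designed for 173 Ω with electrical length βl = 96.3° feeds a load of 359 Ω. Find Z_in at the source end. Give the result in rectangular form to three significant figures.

Z_in ≈ 84.1 + j14.6 Ω

tan(βl) = tan(96.3°) = -9.06
Z_in = Z_0·(Z_L + jZ_0·tanβl)/(Z_0 + jZ_L·tanβl)
     = 173·(359 − j1570)/(173 − j3250)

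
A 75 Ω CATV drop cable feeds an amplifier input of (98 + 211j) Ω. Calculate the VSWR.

Γ = (Z_L − Z_0)/(Z_L + Z_0) = (23 + j211)/(173 + j211)
|Γ| = 212/273 = 0.778
VSWR = (1 + |Γ|)/(1 − |Γ|) = 1.78/0.222

VSWR ≈ 8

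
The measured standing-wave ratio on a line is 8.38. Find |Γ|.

|Γ| ≈ 0.787

|Γ| = (S − 1)/(S + 1) = (8.38 − 1)/(8.38 + 1) = 7.38/9.38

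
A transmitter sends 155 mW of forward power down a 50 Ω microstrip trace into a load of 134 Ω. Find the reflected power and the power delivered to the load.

Γ = (134 − 50)/(134 + 50) = 0.457
|Γ|² = 0.208
P_refl = |Γ|²·P_inc = 32.3 mW, P_del = (1 − |Γ|²)·P_inc = 123 mW

P_reflected ≈ 32.3 mW; P_delivered ≈ 123 mW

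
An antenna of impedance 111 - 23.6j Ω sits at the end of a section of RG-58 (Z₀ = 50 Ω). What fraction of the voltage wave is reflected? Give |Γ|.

|Γ| ≈ 0.402

Γ = (Z_L − Z_0)/(Z_L + Z_0) = (61 − j23.6)/(161 − j23.6)
|Γ| = 65.4/163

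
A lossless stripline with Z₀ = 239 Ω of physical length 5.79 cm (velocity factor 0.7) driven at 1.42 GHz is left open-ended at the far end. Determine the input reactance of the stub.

X_in ≈ 295 Ω (inductive)

λ = v/f = 0.7·c / 1.42 GHz = 0.148 m
βl = 2π·l/λ = 2π × 0.392 = 141°
tan(βl) = -0.811
For an open-ended stub, Z_in = −jZ_0·cot(βl) = −jZ_0/tan(βl)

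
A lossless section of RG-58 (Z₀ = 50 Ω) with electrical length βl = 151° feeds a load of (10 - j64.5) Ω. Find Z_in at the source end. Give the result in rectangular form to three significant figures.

Z_in ≈ 140 − j269 Ω

tan(βl) = tan(151°) = -0.554
Z_in = Z_0·(Z_L + jZ_0·tanβl)/(Z_0 + jZ_L·tanβl)
     = 50·(10 − j92.2)/(14.2 − j5.54)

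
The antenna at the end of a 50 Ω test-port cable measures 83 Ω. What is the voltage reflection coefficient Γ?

Γ = 0.248

Γ = (Z_L − Z_0)/(Z_L + Z_0) = (83 − 50)/(83 + 50) = 33/133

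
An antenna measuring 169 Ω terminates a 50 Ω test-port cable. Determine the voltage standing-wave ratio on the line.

For a purely resistive load, VSWR = R_L/Z_0 or Z_0/R_L (whichever > 1) = 169/50

VSWR ≈ 3.38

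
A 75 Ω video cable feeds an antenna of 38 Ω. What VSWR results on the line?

VSWR ≈ 1.97

For a purely resistive load, VSWR = R_L/Z_0 or Z_0/R_L (whichever > 1) = 75/38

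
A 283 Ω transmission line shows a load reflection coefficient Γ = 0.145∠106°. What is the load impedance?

Z_L = Z_0·(1 + Γ)/(1 − Γ) = 283·(0.96 + j0.139)/(1.04 − j0.139)

Z_L ≈ 252 + j71.7 Ω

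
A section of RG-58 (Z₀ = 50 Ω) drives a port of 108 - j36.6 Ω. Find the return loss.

RL ≈ 7.48 dB

Γ = (58 − j36.6)/(158 − j36.6), |Γ| = 0.423
RL = −20·log₁₀|Γ| = −20·log₁₀(0.423)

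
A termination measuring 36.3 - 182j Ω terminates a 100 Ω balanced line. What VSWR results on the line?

Γ = (Z_L − Z_0)/(Z_L + Z_0) = (-63.7 − j182)/(136.3 − j182)
|Γ| = 193/227 = 0.848
VSWR = (1 + |Γ|)/(1 − |Γ|) = 1.85/0.152

VSWR ≈ 12.2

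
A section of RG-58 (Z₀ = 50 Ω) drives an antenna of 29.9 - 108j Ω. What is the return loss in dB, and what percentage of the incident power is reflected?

Γ = (-20.1 − j108)/(79.9 − j108), |Γ| = 0.818
RL = −20·log₁₀(0.818) = 1.75 dB
P_refl/P_inc = |Γ|² = 0.669

RL ≈ 1.75 dB; 66.9% of incident power reflected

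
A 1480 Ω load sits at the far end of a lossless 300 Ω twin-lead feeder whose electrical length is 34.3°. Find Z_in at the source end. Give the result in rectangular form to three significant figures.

Z_in ≈ 176 − j387 Ω

tan(βl) = tan(34.3°) = 0.682
Z_in = Z_0·(Z_L + jZ_0·tanβl)/(Z_0 + jZ_L·tanβl)
     = 300·(1480 + j205)/(300 + j1010)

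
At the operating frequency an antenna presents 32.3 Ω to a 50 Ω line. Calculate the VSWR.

VSWR ≈ 1.55

Γ = (32.3 − 50)/(32.3 + 50) = -0.215
VSWR = (1 + 0.215)/(1 − 0.215)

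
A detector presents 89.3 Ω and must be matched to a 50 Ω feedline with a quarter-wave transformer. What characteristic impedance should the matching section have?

Z_qwt = √(Z_0·R_L) = √(50 × 89.3) = √4465

Z_qwt ≈ 66.8 Ω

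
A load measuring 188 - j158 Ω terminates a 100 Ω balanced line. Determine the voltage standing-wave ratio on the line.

Γ = (Z_L − Z_0)/(Z_L + Z_0) = (88 − j158)/(288 − j158)
|Γ| = 181/328 = 0.551
VSWR = (1 + |Γ|)/(1 − |Γ|) = 1.55/0.449

VSWR ≈ 3.45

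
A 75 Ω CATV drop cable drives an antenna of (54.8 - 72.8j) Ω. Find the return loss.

RL ≈ 5.89 dB

Γ = (-20.2 − j72.8)/(129.8 − j72.8), |Γ| = 0.508
RL = −20·log₁₀|Γ| = −20·log₁₀(0.508)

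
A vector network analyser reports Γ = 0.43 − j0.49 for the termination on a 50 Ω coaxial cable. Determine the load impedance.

Z_L ≈ 50.9 − j86.7 Ω

Z_L = Z_0·(1 + Γ)/(1 − Γ) = 50·(1.43 − j0.49)/(0.57 + j0.49)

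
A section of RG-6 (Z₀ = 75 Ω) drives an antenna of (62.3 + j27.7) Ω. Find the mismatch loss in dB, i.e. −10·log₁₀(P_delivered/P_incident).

Γ = (-12.7 + j27.7)/(137.3 + j27.7), |Γ| = 0.218
|Γ|² = 0.0473, so P_del/P_inc = 1 − |Γ|² = 0.953
ML = −10·log₁₀(1 − |Γ|²)

mismatch loss ≈ 0.211 dB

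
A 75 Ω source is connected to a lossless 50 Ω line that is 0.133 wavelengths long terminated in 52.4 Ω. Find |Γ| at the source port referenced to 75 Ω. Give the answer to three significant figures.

|Γ| ≈ 0.204

βl = 2π × 0.133 = 47.9°
tan(βl) = 1.11
Z_in = Z_0·(Z_L + jZ_0·tanβl)/(Z_0 + jZ_L·tanβl) = 49.7 − j2.32 Ω
Γ_s = (Z_in − Z_s)/(Z_in + Z_s) = (-25.3 − j2.32)/(125 − j2.32), |Γ_s| = 0.204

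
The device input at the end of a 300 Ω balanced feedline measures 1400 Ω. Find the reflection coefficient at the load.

Γ = (Z_L − Z_0)/(Z_L + Z_0) = (1400 − 300)/(1400 + 300) = 1100/1700

Γ = 0.647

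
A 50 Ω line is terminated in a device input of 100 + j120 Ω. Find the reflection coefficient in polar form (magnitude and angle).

Γ ≈ 0.677 ∠ 28.7°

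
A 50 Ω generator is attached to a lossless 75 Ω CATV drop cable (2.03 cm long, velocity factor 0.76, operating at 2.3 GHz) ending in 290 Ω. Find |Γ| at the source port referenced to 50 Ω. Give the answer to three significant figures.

|Γ| ≈ 0.481

λ = v/f = 0.76·c / 2.3 GHz = 0.0991 m
βl = 2π·l/λ = 2π × 0.205 = 73.7°
tan(βl) = 3.42
Z_in = Z_0·(Z_L + jZ_0·tanβl)/(Z_0 + jZ_L·tanβl) = 20.9 − j20.3 Ω
Γ_s = (Z_in − Z_s)/(Z_in + Z_s) = (-29.1 − j20.3)/(70.9 − j20.3), |Γ_s| = 0.481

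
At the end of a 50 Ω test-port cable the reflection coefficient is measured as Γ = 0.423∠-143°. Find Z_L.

Z_L = Z_0·(1 + Γ)/(1 − Γ) = 50·(0.662 − j0.255)/(1.34 + j0.255)

Z_L ≈ 22.1 − j13.7 Ω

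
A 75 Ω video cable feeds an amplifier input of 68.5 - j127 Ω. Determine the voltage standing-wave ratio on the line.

VSWR ≈ 4.95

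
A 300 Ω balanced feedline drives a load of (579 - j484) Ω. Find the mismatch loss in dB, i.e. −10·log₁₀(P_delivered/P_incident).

mismatch loss ≈ 1.61 dB

Γ = (279 − j484)/(879 − j484), |Γ| = 0.557
|Γ|² = 0.31, so P_del/P_inc = 1 − |Γ|² = 0.69
ML = −10·log₁₀(1 − |Γ|²)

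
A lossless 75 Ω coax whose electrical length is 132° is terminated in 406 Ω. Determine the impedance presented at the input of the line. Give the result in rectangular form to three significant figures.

Z_in ≈ 24.4 + j63.5 Ω

tan(βl) = tan(132°) = -1.11
Z_in = Z_0·(Z_L + jZ_0·tanβl)/(Z_0 + jZ_L·tanβl)
     = 75·(406 − j83.3)/(75 − j451)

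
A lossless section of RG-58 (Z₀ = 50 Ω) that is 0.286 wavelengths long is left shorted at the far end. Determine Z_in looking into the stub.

βl = 2π × 0.286 = 103°
tan(βl) = -4.35
For a shorted stub, Z_in = jZ_0·tan(βl)

Z_in ≈ −j217 Ω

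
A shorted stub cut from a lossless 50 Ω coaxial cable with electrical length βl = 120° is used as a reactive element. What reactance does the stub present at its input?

X_in ≈ -86.6 Ω (capacitive)

tan(βl) = -1.73
For a shorted stub, Z_in = jZ_0·tan(βl)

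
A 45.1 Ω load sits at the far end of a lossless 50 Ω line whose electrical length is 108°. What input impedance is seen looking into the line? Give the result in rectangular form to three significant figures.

Z_in ≈ 54.2 − j3.29 Ω

tan(βl) = tan(108°) = -3.08
Z_in = Z_0·(Z_L + jZ_0·tanβl)/(Z_0 + jZ_L·tanβl)
     = 50·(45.1 − j154)/(50 − j139)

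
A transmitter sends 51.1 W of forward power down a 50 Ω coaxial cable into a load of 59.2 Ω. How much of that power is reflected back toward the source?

P_reflected ≈ 0.363 W

Γ = (59.2 − 50)/(59.2 + 50) = 0.0842
|Γ|² = 0.0071
P_refl = |Γ|²·P_inc = 0.363 W, P_del = (1 − |Γ|²)·P_inc = 50.7 W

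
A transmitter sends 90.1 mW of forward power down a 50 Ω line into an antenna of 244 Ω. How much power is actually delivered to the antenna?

P_delivered ≈ 50.9 mW

Γ = (244 − 50)/(244 + 50) = 0.66
|Γ|² = 0.435
P_refl = |Γ|²·P_inc = 39.2 mW, P_del = (1 − |Γ|²)·P_inc = 50.9 mW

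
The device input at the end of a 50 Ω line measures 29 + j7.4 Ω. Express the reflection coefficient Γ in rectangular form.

Γ ≈ -0.255 + j0.118

Γ = (Z_L − Z_0)/(Z_L + Z_0) = (-21 + j7.4)/(79 + j7.4)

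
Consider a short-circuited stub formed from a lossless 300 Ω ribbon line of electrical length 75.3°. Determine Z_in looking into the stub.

tan(βl) = 3.81
For a short-circuited stub, Z_in = jZ_0·tan(βl)

Z_in ≈ +j1140 Ω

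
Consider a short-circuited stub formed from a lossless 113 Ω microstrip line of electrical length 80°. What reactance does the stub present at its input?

X_in ≈ 641 Ω (inductive)

tan(βl) = 5.67
For a short-circuited stub, Z_in = jZ_0·tan(βl)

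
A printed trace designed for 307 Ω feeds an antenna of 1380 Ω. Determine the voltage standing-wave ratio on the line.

VSWR ≈ 4.5

For a purely resistive load, VSWR = R_L/Z_0 or Z_0/R_L (whichever > 1) = 1380/307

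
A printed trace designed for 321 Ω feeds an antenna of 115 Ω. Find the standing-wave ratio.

VSWR ≈ 2.79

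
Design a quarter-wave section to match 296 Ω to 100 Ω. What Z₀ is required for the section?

Z_qwt = √(Z_0·R_L) = √(100 × 296) = √29600

Z_qwt ≈ 172 Ω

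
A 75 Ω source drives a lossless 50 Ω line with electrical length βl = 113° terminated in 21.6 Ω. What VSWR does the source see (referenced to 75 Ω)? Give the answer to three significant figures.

VSWR ≈ 1.91

tan(βl) = -2.36
Z_in = Z_0·(Z_L + jZ_0·tanβl)/(Z_0 + jZ_L·tanβl) = 69.5 − j47.1 Ω
Γ_s = (Z_in − Z_s)/(Z_in + Z_s) = (-5.5 − j47.1)/(144 − j47.1), |Γ_s| = 0.312
VSWR = (1 + |Γ_s|)/(1 − |Γ_s|)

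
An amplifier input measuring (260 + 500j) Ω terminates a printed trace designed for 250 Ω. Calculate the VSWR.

Γ = (Z_L − Z_0)/(Z_L + Z_0) = (10 + j500)/(510 + j500)
|Γ| = 500/714 = 0.7
VSWR = (1 + |Γ|)/(1 − |Γ|) = 1.7/0.3

VSWR ≈ 5.67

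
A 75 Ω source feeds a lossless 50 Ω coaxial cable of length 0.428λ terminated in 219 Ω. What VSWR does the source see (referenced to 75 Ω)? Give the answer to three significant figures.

VSWR ≈ 3.65

βl = 2π × 0.428 = 154°
tan(βl) = -0.486
Z_in = Z_0·(Z_L + jZ_0·tanβl)/(Z_0 + jZ_L·tanβl) = 48.9 + j79.9 Ω
Γ_s = (Z_in − Z_s)/(Z_in + Z_s) = (-26.1 + j79.9)/(124 + j79.9), |Γ_s| = 0.57
VSWR = (1 + |Γ_s|)/(1 − |Γ_s|)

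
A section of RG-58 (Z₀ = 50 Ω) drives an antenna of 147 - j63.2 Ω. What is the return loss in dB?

RL ≈ 5.04 dB

Γ = (97 − j63.2)/(197 − j63.2), |Γ| = 0.56
RL = −20·log₁₀|Γ| = −20·log₁₀(0.56)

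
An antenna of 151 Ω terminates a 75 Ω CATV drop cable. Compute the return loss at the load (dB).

RL ≈ 9.47 dB

Γ = (151 − 75)/(151 + 75) = 0.336
RL = −20·log₁₀|Γ| = −20·log₁₀(0.336)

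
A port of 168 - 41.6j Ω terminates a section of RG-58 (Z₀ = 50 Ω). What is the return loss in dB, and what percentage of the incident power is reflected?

RL ≈ 4.98 dB; 31.8% of incident power reflected

Γ = (118 − j41.6)/(218 − j41.6), |Γ| = 0.564
RL = −20·log₁₀(0.564) = 4.98 dB
P_refl/P_inc = |Γ|² = 0.318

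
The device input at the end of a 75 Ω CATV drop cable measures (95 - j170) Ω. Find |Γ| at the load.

|Γ| ≈ 0.712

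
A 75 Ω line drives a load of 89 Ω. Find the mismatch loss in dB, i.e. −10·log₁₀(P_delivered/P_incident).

Γ = (89 − 75)/(89 + 75) = 0.0854
|Γ|² = 0.00729, so P_del/P_inc = 1 − |Γ|² = 0.993
ML = −10·log₁₀(1 − |Γ|²)

mismatch loss ≈ 0.0318 dB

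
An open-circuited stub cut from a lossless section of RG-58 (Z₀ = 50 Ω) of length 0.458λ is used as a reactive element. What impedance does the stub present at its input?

Z_in ≈ +j185 Ω

βl = 2π × 0.458 = 165°
tan(βl) = -0.27
For an open-circuited stub, Z_in = −jZ_0·cot(βl) = −jZ_0/tan(βl)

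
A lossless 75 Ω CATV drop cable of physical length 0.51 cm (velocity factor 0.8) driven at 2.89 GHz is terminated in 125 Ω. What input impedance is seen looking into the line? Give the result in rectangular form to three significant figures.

λ = v/f = 0.8·c / 2.89 GHz = 0.083 m
βl = 2π·l/λ = 2π × 0.0614 = 22.1°
tan(βl) = tan(22.1°) = 0.406
Z_in = Z_0·(Z_L + jZ_0·tanβl)/(Z_0 + jZ_L·tanβl)
     = 75·(125 + j30.5)/(75 + j50.8)

Z_in ≈ 99.9 − j37.1 Ω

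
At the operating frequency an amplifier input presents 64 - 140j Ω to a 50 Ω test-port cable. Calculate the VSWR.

VSWR ≈ 8.06

Γ = (Z_L − Z_0)/(Z_L + Z_0) = (14 − j140)/(114 − j140)
|Γ| = 141/181 = 0.779
VSWR = (1 + |Γ|)/(1 − |Γ|) = 1.78/0.221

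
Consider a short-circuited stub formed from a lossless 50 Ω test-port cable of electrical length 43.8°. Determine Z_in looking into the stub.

tan(βl) = 0.959
For a short-circuited stub, Z_in = jZ_0·tan(βl)

Z_in ≈ +j47.9 Ω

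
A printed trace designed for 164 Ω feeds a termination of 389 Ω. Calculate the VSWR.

For a purely resistive load, VSWR = R_L/Z_0 or Z_0/R_L (whichever > 1) = 389/164

VSWR ≈ 2.37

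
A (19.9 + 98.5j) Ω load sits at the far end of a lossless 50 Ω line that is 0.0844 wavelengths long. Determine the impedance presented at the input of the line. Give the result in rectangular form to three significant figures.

βl = 2π × 0.0844 = 30.4°
tan(βl) = tan(30.4°) = 0.586
Z_in = Z_0·(Z_L + jZ_0·tanβl)/(Z_0 + jZ_L·tanβl)
     = 50·(19.9 + j128)/(-7.75 + j11.7)

Z_in ≈ 341 − j312 Ω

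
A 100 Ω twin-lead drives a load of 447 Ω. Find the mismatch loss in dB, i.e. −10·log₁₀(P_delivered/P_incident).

mismatch loss ≈ 2.24 dB

Γ = (447 − 100)/(447 + 100) = 0.634
|Γ|² = 0.402, so P_del/P_inc = 1 − |Γ|² = 0.598
ML = −10·log₁₀(1 − |Γ|²)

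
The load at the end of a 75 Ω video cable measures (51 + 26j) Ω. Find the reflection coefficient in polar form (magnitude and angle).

Γ = (Z_L − Z_0)/(Z_L + Z_0) = (-24 + j26)/(126 + j26)
|Γ| = 35.4/129 = 0.275

Γ ≈ 0.275 ∠ 121°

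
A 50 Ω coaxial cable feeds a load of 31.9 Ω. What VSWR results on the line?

Γ = (31.9 − 50)/(31.9 + 50) = -0.221
VSWR = (1 + 0.221)/(1 − 0.221)

VSWR ≈ 1.57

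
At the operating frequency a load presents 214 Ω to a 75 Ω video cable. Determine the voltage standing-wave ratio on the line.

VSWR ≈ 2.85

Γ = (214 − 75)/(214 + 75) = 0.481
VSWR = (1 + 0.481)/(1 − 0.481)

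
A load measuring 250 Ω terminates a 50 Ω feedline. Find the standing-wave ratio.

VSWR ≈ 5

Γ = (250 − 50)/(250 + 50) = 0.667
VSWR = (1 + 0.667)/(1 − 0.667)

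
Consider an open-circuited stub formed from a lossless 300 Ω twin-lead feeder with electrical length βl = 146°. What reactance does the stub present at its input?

X_in ≈ 445 Ω (inductive)

tan(βl) = -0.675
For an open-circuited stub, Z_in = −jZ_0·cot(βl) = −jZ_0/tan(βl)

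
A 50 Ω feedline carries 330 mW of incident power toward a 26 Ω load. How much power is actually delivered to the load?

P_delivered ≈ 297 mW

Γ = (26 − 50)/(26 + 50) = -0.316
|Γ|² = 0.0997
P_refl = |Γ|²·P_inc = 32.9 mW, P_del = (1 − |Γ|²)·P_inc = 297 mW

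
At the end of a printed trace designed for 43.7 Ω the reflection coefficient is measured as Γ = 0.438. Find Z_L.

Z_L = Z_0·(1 + Γ)/(1 − Γ) = 43.7·(1.44)/(0.562)

Z_L ≈ 112 Ω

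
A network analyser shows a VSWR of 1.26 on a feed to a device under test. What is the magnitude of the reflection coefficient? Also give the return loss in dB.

|Γ| = (S − 1)/(S + 1) = (1.26 − 1)/(1.26 + 1) = 0.26/2.26
RL = −20·log₁₀|Γ| = −20·log₁₀(0.115)

|Γ| ≈ 0.115; return loss ≈ 18.8 dB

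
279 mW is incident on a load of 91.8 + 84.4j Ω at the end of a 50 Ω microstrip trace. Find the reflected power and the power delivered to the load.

|Γ| = |(41.8 + j84.4)/(141.8 + j84.4)| = 0.571
|Γ|² = 0.326
P_refl = |Γ|²·P_inc = 90.9 mW, P_del = (1 − |Γ|²)·P_inc = 188 mW

P_reflected ≈ 90.9 mW; P_delivered ≈ 188 mW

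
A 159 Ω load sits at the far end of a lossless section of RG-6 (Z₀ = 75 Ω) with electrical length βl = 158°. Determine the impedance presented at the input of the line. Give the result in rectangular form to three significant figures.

tan(βl) = tan(158°) = -0.404
Z_in = Z_0·(Z_L + jZ_0·tanβl)/(Z_0 + jZ_L·tanβl)
     = 75·(159 − j30.3)/(75 − j64.2)

Z_in ≈ 107 + j61.1 Ω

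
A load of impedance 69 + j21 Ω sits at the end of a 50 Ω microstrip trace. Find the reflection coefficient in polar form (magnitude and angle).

Γ ≈ 0.234 ∠ 37.9°

Γ = (Z_L − Z_0)/(Z_L + Z_0) = (19 + j21)/(119 + j21)
|Γ| = 28.3/121 = 0.234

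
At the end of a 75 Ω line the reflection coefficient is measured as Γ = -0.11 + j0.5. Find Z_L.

Z_L = Z_0·(1 + Γ)/(1 − Γ) = 75·(0.89 + j0.5)/(1.11 − j0.5)

Z_L ≈ 37.3 + j50.6 Ω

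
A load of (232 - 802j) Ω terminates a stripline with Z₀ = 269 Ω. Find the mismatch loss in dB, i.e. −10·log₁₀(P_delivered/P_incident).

mismatch loss ≈ 5.54 dB

Γ = (-37 − j802)/(501 − j802), |Γ| = 0.849
|Γ|² = 0.721, so P_del/P_inc = 1 − |Γ|² = 0.279
ML = −10·log₁₀(1 − |Γ|²)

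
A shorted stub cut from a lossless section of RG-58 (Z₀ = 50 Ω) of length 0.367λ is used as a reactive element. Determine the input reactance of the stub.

βl = 2π × 0.367 = 132°
tan(βl) = -1.11
For a shorted stub, Z_in = jZ_0·tan(βl)

X_in ≈ -55.3 Ω (capacitive)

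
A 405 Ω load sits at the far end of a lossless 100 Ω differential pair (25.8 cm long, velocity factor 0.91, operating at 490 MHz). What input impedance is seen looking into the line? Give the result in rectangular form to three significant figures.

λ = v/f = 0.91·c / 490 MHz = 0.557 m
βl = 2π·l/λ = 2π × 0.463 = 167°
tan(βl) = tan(167°) = -0.236
Z_in = Z_0·(Z_L + jZ_0·tanβl)/(Z_0 + jZ_L·tanβl)
     = 100·(405 − j23.6)/(100 − j95.7)

Z_in ≈ 223 + j190 Ω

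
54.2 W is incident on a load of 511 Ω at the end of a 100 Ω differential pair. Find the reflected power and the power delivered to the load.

P_reflected ≈ 24.5 W; P_delivered ≈ 29.7 W

Γ = (511 − 100)/(511 + 100) = 0.673
|Γ|² = 0.452
P_refl = |Γ|²·P_inc = 24.5 W, P_del = (1 − |Γ|²)·P_inc = 29.7 W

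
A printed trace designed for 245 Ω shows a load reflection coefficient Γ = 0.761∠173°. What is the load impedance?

Z_L ≈ 33.4 + j14.7 Ω

Z_L = Z_0·(1 + Γ)/(1 − Γ) = 245·(0.245 + j0.0927)/(1.76 − j0.0927)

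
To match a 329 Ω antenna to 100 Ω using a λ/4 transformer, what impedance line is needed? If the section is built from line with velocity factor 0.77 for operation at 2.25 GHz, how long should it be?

Z_qwt ≈ 181 Ω; length ≈ 2.57 cm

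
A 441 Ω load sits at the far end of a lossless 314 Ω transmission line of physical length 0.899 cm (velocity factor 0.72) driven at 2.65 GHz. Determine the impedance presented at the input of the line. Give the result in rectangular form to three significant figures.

Z_in ≈ 316 − j107 Ω

λ = v/f = 0.72·c / 2.65 GHz = 0.0815 m
βl = 2π·l/λ = 2π × 0.11 = 39.7°
tan(βl) = tan(39.7°) = 0.83
Z_in = Z_0·(Z_L + jZ_0·tanβl)/(Z_0 + jZ_L·tanβl)
     = 314·(441 + j261)/(314 + j366)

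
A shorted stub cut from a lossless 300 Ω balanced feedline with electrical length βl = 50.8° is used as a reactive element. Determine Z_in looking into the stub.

tan(βl) = 1.23
For a shorted stub, Z_in = jZ_0·tan(βl)

Z_in ≈ +j368 Ω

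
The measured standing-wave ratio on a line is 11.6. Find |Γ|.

|Γ| = (S − 1)/(S + 1) = (11.6 − 1)/(11.6 + 1) = 10.6/12.6

|Γ| ≈ 0.841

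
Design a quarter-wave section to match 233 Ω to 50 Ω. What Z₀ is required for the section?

Z_qwt = √(Z_0·R_L) = √(50 × 233) = √11650

Z_qwt ≈ 108 Ω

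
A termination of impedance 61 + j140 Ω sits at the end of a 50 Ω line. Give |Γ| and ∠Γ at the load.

Γ ≈ 0.786 ∠ 33.9°

Γ = (Z_L − Z_0)/(Z_L + Z_0) = (11 + j140)/(111 + j140)
|Γ| = 140/179 = 0.786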